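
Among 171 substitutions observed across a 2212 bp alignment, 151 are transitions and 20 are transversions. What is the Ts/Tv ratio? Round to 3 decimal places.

7.550

R = 151/20 = 7.550.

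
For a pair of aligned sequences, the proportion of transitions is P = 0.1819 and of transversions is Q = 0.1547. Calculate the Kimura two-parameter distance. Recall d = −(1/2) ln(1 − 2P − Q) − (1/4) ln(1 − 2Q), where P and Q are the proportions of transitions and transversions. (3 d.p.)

0.458

Under the Kimura two-parameter model, d = −½ ln(1 − 2P − Q) − ¼ ln(1 − 2Q).
1 − 2P − Q = 0.4815, giving −½ ln(0.4815) = 0.365425.
1 − 2Q = 0.6906, giving −¼ ln(0.6906) = 0.092549.
d = 0.365425 + 0.092549 = 0.457974.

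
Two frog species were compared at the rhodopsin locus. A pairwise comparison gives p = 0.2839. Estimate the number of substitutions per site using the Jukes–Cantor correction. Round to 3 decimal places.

0.357

d = −(3/4) ln(1 − 4p/3) = −0.75 ln(1 − 0.378533) = −0.75 ln(0.621467)
  = −0.75 × (-0.475672) = 0.356754 substitutions/site.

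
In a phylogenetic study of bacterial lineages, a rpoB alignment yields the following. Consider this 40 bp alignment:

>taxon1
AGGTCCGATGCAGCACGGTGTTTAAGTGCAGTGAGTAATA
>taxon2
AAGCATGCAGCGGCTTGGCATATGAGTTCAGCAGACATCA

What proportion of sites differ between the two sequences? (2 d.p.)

The sequences differ at 21 of 40 positions.
p = 21/40 = 0.525 ≈ 0.53 (to 2 d.p.).

0.53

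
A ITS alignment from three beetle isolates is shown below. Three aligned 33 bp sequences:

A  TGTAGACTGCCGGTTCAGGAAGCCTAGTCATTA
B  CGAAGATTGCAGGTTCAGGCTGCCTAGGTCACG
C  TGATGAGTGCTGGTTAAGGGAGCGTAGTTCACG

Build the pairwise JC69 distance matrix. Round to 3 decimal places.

A–B: 12/33 sites differ → p ≈ 0.363636, d = −0.75 ln(1 − 0.484848) = 0.497470 ≈ 0.497.
A–C: 12/33 sites differ → p ≈ 0.363636, d = −0.75 ln(1 − 0.484848) = 0.497470 ≈ 0.497.
B–C: 9/33 sites differ → p ≈ 0.272727, d = −0.75 ln(1 − 0.363636) = 0.338988 ≈ 0.339.

d(A,B) = 0.497, d(A,C) = 0.497, d(B,C) = 0.339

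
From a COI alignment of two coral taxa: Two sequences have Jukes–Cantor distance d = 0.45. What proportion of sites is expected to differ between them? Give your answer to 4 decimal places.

p = (3/4)(1 − e^(−4d/3)) = 0.75 × (1 − e^(-0.6)) = 0.75 × (1 − 0.548812) = 0.338391.

0.3384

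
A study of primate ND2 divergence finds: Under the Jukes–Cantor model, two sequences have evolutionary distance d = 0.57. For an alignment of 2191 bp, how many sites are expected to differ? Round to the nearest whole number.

Invert JC69: p = (3/4)(1 − e^(−4d/3)) = 0.75 × (1 − e^(-0.76)) = 0.75 × (1 − 0.467666) = 0.399251.
Expected differing sites = pL ≈ 0.399251 × 2191 = 874.758941 ≈ 875.

875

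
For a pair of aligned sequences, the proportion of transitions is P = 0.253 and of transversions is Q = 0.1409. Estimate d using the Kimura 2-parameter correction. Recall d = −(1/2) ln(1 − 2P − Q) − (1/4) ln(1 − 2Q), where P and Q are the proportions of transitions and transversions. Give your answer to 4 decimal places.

Under the Kimura two-parameter model, d = −½ ln(1 − 2P − Q) − ¼ ln(1 − 2Q).
1 − 2P − Q = 0.3531, giving −½ ln(0.3531) = 0.520502.
1 − 2Q = 0.7182, giving −¼ ln(0.7182) = 0.082752.
d = 0.520502 + 0.082752 = 0.603254.

0.6033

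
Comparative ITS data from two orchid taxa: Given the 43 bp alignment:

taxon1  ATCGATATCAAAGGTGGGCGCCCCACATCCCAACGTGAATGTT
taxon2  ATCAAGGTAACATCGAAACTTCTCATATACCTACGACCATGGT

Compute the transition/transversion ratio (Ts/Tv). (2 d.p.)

0.62

Transitions are A↔G and C↔T; transversions are all other mismatches.
Transitions: 8. Transversions: 13.
R = 8/13 = 0.615384… ≈ 0.62 (to 2 d.p.).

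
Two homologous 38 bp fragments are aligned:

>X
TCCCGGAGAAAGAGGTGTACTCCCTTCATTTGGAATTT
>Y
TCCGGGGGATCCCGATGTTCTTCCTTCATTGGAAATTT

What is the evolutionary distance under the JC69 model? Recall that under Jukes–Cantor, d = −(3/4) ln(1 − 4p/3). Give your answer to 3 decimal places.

0.366

The sequences differ at 11 of 38 sites, so p = 11/38 ≈ 0.289474.
d = −(3/4) ln(1 − 4p/3) = −0.75 ln(1 − 0.385965) = −0.75 ln(0.614035)
  = −0.75 × (-0.487703) = 0.365777 substitutions/site.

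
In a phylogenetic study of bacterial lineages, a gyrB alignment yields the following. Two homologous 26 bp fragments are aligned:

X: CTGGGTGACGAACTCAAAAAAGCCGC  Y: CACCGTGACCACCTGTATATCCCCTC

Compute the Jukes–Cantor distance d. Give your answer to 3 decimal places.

The sequences differ at 12 of 26 sites, so p = 12/26 ≈ 0.461538.
d = −(3/4) ln(1 − 4p/3) = −0.75 ln(1 − 0.615384) = −0.75 ln(0.384616)
  = −0.75 × (-0.955510) = 0.716633 substitutions/site.

0.717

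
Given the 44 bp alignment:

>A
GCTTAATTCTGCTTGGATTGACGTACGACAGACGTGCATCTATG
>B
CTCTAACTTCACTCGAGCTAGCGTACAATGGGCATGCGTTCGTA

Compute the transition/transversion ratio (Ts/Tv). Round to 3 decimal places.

Transitions are A↔G and C↔T; transversions are all other mismatches.
Transitions: 22. Transversions: 1.
R = 22/1 = 22.000.

22.000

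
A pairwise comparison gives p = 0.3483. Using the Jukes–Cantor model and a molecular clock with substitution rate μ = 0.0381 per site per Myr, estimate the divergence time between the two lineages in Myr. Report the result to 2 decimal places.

d = −(3/4) ln(1 − 4p/3) = −0.75 ln(1 − 0.4644) = −0.75 ln(0.5356)
  = −0.75 × (-0.624368) = 0.468276 substitutions/site.
Under a molecular clock d = 2μt, so t = d/(2μ) = 0.468276 / (2 × 0.0381) = 6.15 Myr.

6.15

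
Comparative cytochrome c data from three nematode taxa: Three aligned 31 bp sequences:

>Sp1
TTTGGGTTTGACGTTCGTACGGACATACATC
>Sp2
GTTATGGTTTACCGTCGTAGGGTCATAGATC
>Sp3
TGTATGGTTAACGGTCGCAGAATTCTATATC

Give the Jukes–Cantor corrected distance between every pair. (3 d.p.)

d(Sp1,Sp2) = 0.422, d(Sp1,Sp3) = 0.691, d(Sp2,Sp3) = 0.422

Sp1–Sp2: 10/31 sites differ → p ≈ 0.322581, d = −0.75 ln(1 − 0.430108) = 0.421731 ≈ 0.422.
Sp1–Sp3: 14/31 sites differ → p ≈ 0.451613, d = −0.75 ln(1 − 0.602151) = 0.691262 ≈ 0.691.
Sp2–Sp3: 10/31 sites differ → p ≈ 0.322581, d = −0.75 ln(1 − 0.430108) = 0.421731 ≈ 0.422.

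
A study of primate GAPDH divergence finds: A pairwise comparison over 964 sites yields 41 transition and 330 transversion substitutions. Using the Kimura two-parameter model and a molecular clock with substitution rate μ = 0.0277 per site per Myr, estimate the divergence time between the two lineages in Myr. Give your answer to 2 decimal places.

10.24

P = 41/964 ≈ 0.042531 and Q = 330/964 ≈ 0.342324.
Under the Kimura two-parameter model, d = −½ ln(1 − 2P − Q) − ¼ ln(1 − 2Q).
1 − 2P − Q = 0.572614, giving −½ ln(0.572614) = 0.278772.
1 − 2Q = 0.315352, giving −¼ ln(0.315352) = 0.288516.
d = 0.278772 + 0.288516 = 0.567288.
Under a molecular clock d = 2μt, so t = d/(2μ) = 0.567288 / (2 × 0.0277) = 10.24 Myr.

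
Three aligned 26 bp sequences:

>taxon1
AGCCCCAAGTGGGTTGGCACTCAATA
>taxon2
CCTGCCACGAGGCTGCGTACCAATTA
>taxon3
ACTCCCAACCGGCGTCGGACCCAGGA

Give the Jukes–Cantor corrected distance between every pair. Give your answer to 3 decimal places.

d(taxon1,taxon2) = 0.824, d(taxon1,taxon3) = 0.623, d(taxon2,taxon3) = 0.623

taxon1–taxon2: 13/26 sites differ → p = 0.5, d = −0.75 ln(1 − 0.666667) = 0.823960 ≈ 0.824.
taxon1–taxon3: 11/26 sites differ → p ≈ 0.423077, d = −0.75 ln(1 − 0.564103) = 0.622762 ≈ 0.623.
taxon2–taxon3: 11/26 sites differ → p ≈ 0.423077, d = −0.75 ln(1 − 0.564103) = 0.622762 ≈ 0.623.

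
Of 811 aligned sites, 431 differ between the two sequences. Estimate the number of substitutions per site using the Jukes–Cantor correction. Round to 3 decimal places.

0.925

p = 431/811 ≈ 0.531443.
d = −(3/4) ln(1 − 4p/3) = −0.75 ln(1 − 0.708591) = −0.75 ln(0.291409)
  = −0.75 × (-1.233028) = 0.924771 substitutions/site.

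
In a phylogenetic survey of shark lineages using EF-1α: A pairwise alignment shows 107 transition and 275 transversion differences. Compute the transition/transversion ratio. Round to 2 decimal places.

R = 107/275 = 0.389090… ≈ 0.39 (to 2 d.p.).

0.39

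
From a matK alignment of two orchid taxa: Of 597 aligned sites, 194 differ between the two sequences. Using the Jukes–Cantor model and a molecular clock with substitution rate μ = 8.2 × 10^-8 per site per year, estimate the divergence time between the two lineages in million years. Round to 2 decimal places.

p = 194/597 ≈ 0.324958.
d = −(3/4) ln(1 − 4p/3) = −0.75 ln(1 − 0.433277) = −0.75 ln(0.566723)
  = −0.75 × (-0.567885) = 0.425914 substitutions/site.
Under a molecular clock d = 2μt, so t = d/(2μ) = 0.425914 / (2 × 8.2 × 10^-8) = 2.60 million years.

2.60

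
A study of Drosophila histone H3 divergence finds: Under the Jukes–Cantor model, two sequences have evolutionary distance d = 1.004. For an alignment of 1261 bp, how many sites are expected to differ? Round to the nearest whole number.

698

Invert JC69: p = (3/4)(1 − e^(−4d/3)) = 0.75 × (1 − e^(-1.338667)) = 0.75 × (1 − 0.262195) = 0.553354.
Expected differing sites = pL ≈ 0.553354 × 1261 = 697.779394 ≈ 698.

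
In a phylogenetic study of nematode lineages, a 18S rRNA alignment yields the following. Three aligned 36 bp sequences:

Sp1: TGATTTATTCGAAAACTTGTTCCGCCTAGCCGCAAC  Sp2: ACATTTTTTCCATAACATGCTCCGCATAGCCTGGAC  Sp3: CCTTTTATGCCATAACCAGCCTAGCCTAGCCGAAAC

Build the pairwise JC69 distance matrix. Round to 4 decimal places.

Sp1–Sp2: 11/36 sites differ → p ≈ 0.305556, d = −0.75 ln(1 − 0.407408) = 0.392437 ≈ 0.3924.
Sp1–Sp3: 13/36 sites differ → p ≈ 0.361111, d = −0.75 ln(1 − 0.481481) = 0.492584 ≈ 0.4926.
Sp2–Sp3: 13/36 sites differ → p ≈ 0.361111, d = −0.75 ln(1 − 0.481481) = 0.492584 ≈ 0.4926.

d(Sp1,Sp2) = 0.3924, d(Sp1,Sp3) = 0.4926, d(Sp2,Sp3) = 0.4926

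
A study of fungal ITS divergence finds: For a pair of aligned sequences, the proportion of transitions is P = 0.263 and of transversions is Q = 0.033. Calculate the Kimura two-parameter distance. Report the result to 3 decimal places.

0.426

Under the Kimura two-parameter model, d = −½ ln(1 − 2P − Q) − ¼ ln(1 − 2Q).
1 − 2P − Q = 0.441, giving −½ ln(0.441) = 0.409355.
1 − 2Q = 0.934, giving −¼ ln(0.934) = 0.017070.
d = 0.409355 + 0.017070 = 0.426425.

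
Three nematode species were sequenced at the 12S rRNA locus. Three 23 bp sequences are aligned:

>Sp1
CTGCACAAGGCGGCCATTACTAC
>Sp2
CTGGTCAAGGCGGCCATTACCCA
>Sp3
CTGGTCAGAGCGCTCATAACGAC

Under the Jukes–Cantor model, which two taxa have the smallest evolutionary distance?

Sp1 and Sp2

Sp1–Sp2: 5/23 differ, p = 0.217, d = 0.257.
Sp1–Sp3: 8/23 differ, p = 0.348, d = 0.467.
Sp2–Sp3: 8/23 differ, p = 0.348, d = 0.467.
The smallest distance is between Sp1 and Sp2.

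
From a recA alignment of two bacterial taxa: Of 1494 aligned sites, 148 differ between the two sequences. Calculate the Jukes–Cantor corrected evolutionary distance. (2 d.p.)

p = 148/1494 ≈ 0.099063.
d = −(3/4) ln(1 − 4p/3) = −0.75 ln(1 − 0.132084) = −0.75 ln(0.867916)
  = −0.75 × (-0.141660) = 0.106245 substitutions/site.

0.11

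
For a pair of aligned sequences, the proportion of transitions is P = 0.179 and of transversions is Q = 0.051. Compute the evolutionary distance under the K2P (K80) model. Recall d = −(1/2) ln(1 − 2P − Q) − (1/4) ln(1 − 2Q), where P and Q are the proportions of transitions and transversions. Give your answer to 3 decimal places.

0.290

Under the Kimura two-parameter model, d = −½ ln(1 − 2P − Q) − ¼ ln(1 − 2Q).
1 − 2P − Q = 0.591, giving −½ ln(0.591) = 0.262970.
1 − 2Q = 0.898, giving −¼ ln(0.898) = 0.026896.
d = 0.262970 + 0.026896 = 0.289866.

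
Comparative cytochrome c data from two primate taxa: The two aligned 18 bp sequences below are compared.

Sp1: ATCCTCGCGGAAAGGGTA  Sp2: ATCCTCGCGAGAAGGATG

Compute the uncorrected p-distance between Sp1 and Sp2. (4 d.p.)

0.2222

The sequences differ at 4 of 18 positions (sites 10, 11, 16, 18).
p = 4/18 = 0.222222… ≈ 0.2222 (to 4 d.p.).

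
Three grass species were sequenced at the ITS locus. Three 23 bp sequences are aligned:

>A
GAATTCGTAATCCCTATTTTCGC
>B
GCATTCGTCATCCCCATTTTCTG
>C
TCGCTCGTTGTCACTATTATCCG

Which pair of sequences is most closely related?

A–B: 5/23 differ, p = 0.217, d = 0.257.
A–C: 10/23 differ, p = 0.435, d = 0.650.
B–C: 9/23 differ, p = 0.391, d = 0.553.
The smallest distance is between A and B.

A and B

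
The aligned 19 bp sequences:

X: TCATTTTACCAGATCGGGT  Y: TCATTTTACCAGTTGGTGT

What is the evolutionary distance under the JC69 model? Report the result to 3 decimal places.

The sequences differ at 3 of 19 sites (13, 15, 17), so p = 3/19 ≈ 0.157895.
d = −(3/4) ln(1 − 4p/3) = −0.75 ln(1 − 0.210527) = −0.75 ln(0.789473)
  = −0.75 × (-0.236390) = 0.177293 substitutions/site.

0.177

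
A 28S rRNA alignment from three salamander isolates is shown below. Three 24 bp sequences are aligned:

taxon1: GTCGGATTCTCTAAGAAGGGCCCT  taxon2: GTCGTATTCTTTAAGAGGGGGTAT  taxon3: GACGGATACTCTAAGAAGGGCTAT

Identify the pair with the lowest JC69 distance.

taxon1–taxon2: 6/24 differ, p = 0.250, d = 0.304.
taxon1–taxon3: 4/24 differ, p = 0.167, d = 0.188.
taxon2–taxon3: 6/24 differ, p = 0.250, d = 0.304.
The smallest distance is between taxon1 and taxon3.

taxon1 and taxon3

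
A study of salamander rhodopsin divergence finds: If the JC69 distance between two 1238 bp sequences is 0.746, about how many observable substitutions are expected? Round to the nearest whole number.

585

Invert JC69: p = (3/4)(1 − e^(−4d/3)) = 0.75 × (1 − e^(-0.994667)) = 0.75 × (1 − 0.369847) = 0.472615.
Expected differing sites = pL ≈ 0.472615 × 1238 = 585.09737 ≈ 585.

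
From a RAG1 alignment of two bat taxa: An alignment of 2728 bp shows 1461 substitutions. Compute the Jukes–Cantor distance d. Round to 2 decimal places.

p = 1461/2728 ≈ 0.535557.
d = −(3/4) ln(1 − 4p/3) = −0.75 ln(1 − 0.714076) = −0.75 ln(0.285924)
  = −0.75 × (-1.252029) = 0.939022 substitutions/site.

0.94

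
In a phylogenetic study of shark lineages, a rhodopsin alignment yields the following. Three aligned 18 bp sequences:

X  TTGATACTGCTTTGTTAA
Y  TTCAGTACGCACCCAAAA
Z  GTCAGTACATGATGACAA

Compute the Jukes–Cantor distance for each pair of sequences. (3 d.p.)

X–Y: 11/18 sites differ → p ≈ 0.611111, d = −0.75 ln(1 − 0.814815) = 1.264800 ≈ 1.265.
X–Z: 12/18 sites differ → p ≈ 0.666667, d = −0.75 ln(1 − 0.888889) = 1.647919 ≈ 1.648.
Y–Z: 8/18 sites differ → p ≈ 0.444444, d = −0.75 ln(1 − 0.592592) = 0.673455 ≈ 0.673.

d(X,Y) = 1.265, d(X,Z) = 1.648, d(Y,Z) = 0.673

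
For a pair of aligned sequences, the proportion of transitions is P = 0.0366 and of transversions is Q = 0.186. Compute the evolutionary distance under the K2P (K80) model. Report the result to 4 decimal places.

Under the Kimura two-parameter model, d = −½ ln(1 − 2P − Q) − ¼ ln(1 − 2Q).
1 − 2P − Q = 0.7408, giving −½ ln(0.7408) = 0.150012.
1 − 2Q = 0.628, giving −¼ ln(0.628) = 0.116304.
d = 0.150012 + 0.116304 = 0.266316.

0.2663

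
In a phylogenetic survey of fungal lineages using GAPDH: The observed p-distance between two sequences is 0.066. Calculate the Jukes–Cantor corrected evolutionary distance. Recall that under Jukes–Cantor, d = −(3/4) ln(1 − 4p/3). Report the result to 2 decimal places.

0.07

d = −(3/4) ln(1 − 4p/3) = −0.75 ln(1 − 0.088) = −0.75 ln(0.912)
  = −0.75 × (-0.092115) = 0.069086 substitutions/site.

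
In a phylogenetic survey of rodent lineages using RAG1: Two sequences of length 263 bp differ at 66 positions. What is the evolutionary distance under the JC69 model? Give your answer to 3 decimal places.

p = 66/263 ≈ 0.250951.
d = −(3/4) ln(1 − 4p/3) = −0.75 ln(1 − 0.334601) = −0.75 ln(0.665399)
  = −0.75 × (-0.407368) = 0.305526 substitutions/site.

0.306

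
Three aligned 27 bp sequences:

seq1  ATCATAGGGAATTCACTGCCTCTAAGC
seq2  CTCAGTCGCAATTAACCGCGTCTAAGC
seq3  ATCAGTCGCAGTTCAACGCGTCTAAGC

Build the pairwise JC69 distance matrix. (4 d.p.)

seq1–seq2: 8/27 sites differ → p ≈ 0.296296, d = −0.75 ln(1 − 0.395061) = 0.376971 ≈ 0.3770.
seq1–seq3: 8/27 sites differ → p ≈ 0.296296, d = −0.75 ln(1 − 0.395061) = 0.376971 ≈ 0.3770.
seq2–seq3: 4/27 sites differ → p ≈ 0.148148, d = −0.75 ln(1 − 0.197531) = 0.165047 ≈ 0.1650.

d(seq1,seq2) = 0.3770, d(seq1,seq3) = 0.3770, d(seq2,seq3) = 0.1650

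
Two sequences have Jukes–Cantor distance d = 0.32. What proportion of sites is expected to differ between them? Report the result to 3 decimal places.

p = (3/4)(1 − e^(−4d/3)) = 0.75 × (1 − e^(-0.426667)) = 0.75 × (1 − 0.652681) = 0.260489.

0.260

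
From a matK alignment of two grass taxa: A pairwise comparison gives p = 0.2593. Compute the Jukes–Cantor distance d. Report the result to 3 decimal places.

d = −(3/4) ln(1 − 4p/3) = −0.75 ln(1 − 0.345733) = −0.75 ln(0.654267)
  = −0.75 × (-0.424240) = 0.318180 substitutions/site.

0.318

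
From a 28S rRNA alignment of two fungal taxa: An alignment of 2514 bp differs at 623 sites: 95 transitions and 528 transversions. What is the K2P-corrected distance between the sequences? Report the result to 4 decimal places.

0.3044

P = 95/2514 ≈ 0.037788 and Q = 528/2514 ≈ 0.210024.
Under the Kimura two-parameter model, d = −½ ln(1 − 2P − Q) − ¼ ln(1 − 2Q).
1 − 2P − Q = 0.7144, giving −½ ln(0.7144) = 0.168156.
1 − 2Q = 0.579952, giving −¼ ln(0.579952) = 0.136202.
d = 0.168156 + 0.136202 = 0.304358.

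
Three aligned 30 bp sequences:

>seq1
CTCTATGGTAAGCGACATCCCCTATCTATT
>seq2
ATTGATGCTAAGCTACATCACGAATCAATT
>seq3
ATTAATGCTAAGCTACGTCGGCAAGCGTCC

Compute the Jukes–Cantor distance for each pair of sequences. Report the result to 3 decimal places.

seq1–seq2: 9/30 sites differ → p = 0.3, d = −0.75 ln(1 − 0.4) = 0.383119 ≈ 0.383.
seq1–seq3: 14/30 sites differ → p ≈ 0.466667, d = −0.75 ln(1 − 0.622223) = 0.730088 ≈ 0.730.
seq2–seq3: 10/30 sites differ → p ≈ 0.333333, d = −0.75 ln(1 − 0.444444) = 0.440839 ≈ 0.441.

d(seq1,seq2) = 0.383, d(seq1,seq3) = 0.730, d(seq2,seq3) = 0.441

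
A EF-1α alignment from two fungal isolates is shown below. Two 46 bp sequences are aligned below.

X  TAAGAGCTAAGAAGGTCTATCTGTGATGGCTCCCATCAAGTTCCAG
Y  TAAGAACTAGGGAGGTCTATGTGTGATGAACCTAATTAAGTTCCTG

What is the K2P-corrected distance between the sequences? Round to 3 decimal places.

Of 46 sites, 7 differences are transitions and 4 are transversions, so P = 7/46 ≈ 0.152174 and Q = 4/46 ≈ 0.086957.
Under the Kimura two-parameter model, d = −½ ln(1 − 2P − Q) − ¼ ln(1 − 2Q).
1 − 2P − Q = 0.608695, giving −½ ln(0.608695) = 0.248219.
1 − 2Q = 0.826086, giving −¼ ln(0.826086) = 0.047764.
d = 0.248219 + 0.047764 = 0.295983.

0.296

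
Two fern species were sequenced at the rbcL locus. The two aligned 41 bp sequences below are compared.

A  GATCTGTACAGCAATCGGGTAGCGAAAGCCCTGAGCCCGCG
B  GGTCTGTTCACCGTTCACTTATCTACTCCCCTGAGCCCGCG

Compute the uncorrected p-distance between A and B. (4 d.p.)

The sequences differ at 13 of 41 positions.
p = 13/41 = 0.317073… ≈ 0.3171 (to 4 d.p.).

0.3171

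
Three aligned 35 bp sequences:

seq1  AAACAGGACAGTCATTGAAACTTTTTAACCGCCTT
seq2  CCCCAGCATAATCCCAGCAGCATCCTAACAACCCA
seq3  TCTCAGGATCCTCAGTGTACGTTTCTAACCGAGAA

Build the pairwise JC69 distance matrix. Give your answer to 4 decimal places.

d(seq1,seq2) = 0.8681, d(seq1,seq3) = 0.6355, d(seq2,seq3) = 0.8681

seq1–seq2: 18/35 sites differ → p ≈ 0.514286, d = −0.75 ln(1 − 0.685715) = 0.868091 ≈ 0.8681.
seq1–seq3: 15/35 sites differ → p ≈ 0.428571, d = −0.75 ln(1 − 0.571428) = 0.635472 ≈ 0.6355.
seq2–seq3: 18/35 sites differ → p ≈ 0.514286, d = −0.75 ln(1 − 0.685715) = 0.868091 ≈ 0.8681.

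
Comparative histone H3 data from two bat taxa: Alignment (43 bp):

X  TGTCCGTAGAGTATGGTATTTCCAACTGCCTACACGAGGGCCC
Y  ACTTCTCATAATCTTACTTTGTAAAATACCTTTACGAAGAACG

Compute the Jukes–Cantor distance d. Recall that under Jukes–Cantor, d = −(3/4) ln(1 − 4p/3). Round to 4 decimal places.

The sequences differ at 23 of 43 sites, so p = 23/43 ≈ 0.534884.
d = −(3/4) ln(1 − 4p/3) = −0.75 ln(1 − 0.713179) = −0.75 ln(0.286821)
  = −0.75 × (-1.248897) = 0.936673 substitutions/site.

0.9367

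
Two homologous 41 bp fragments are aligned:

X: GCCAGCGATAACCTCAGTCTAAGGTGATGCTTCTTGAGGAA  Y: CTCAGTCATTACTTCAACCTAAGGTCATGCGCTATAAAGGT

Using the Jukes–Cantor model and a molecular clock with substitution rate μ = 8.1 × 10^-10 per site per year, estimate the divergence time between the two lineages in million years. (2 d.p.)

372.62

The sequences differ at 17 of 41 sites, so p = 17/41 ≈ 0.414634.
d = −(3/4) ln(1 − 4p/3) = −0.75 ln(1 − 0.552845) = −0.75 ln(0.447155)
  = −0.75 × (-0.804850) = 0.603638 substitutions/site.
Under a molecular clock d = 2μt, so t = d/(2μ) = 0.603638 / (2 × 8.1 × 10^-10) = 372.62 million years.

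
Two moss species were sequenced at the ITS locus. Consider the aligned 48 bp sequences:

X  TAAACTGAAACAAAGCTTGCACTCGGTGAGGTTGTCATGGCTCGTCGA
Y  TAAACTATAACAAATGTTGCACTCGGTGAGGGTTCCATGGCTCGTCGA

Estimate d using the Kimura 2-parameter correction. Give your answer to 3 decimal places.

Of 48 sites, 2 differences are transitions and 5 are transversions, so P = 2/48 ≈ 0.041667 and Q = 5/48 ≈ 0.104167.
Under the Kimura two-parameter model, d = −½ ln(1 − 2P − Q) − ¼ ln(1 − 2Q).
1 − 2P − Q = 0.812499, giving −½ ln(0.812499) = 0.103820.
1 − 2Q = 0.791666, giving −¼ ln(0.791666) = 0.058404.
d = 0.103820 + 0.058404 = 0.162224.

0.162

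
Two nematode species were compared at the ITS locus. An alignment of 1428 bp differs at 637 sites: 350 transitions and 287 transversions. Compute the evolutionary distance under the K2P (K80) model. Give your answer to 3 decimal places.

P = 350/1428 ≈ 0.245098 and Q = 287/1428 ≈ 0.20098.
Under the Kimura two-parameter model, d = −½ ln(1 − 2P − Q) − ¼ ln(1 − 2Q).
1 − 2P − Q = 0.308824, giving −½ ln(0.308824) = 0.587492.
1 − 2Q = 0.59804, giving −¼ ln(0.59804) = 0.128524.
d = 0.587492 + 0.128524 = 0.716016.

0.716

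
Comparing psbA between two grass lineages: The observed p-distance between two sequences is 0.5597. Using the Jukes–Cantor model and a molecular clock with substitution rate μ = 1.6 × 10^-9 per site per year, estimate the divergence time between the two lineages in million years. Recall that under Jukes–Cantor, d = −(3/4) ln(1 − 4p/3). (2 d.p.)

321.44

d = −(3/4) ln(1 − 4p/3) = −0.75 ln(1 − 0.746267) = −0.75 ln(0.253733)
  = −0.75 × (-1.371473) = 1.028605 substitutions/site.
Under a molecular clock d = 2μt, so t = d/(2μ) = 1.028605 / (2 × 1.6 × 10^-9) = 321.44 million years.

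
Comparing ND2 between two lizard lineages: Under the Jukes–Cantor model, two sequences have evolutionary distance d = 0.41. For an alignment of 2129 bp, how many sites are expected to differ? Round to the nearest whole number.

Invert JC69: p = (3/4)(1 − e^(−4d/3)) = 0.75 × (1 − e^(-0.546667)) = 0.75 × (1 − 0.578876) = 0.315843.
Expected differing sites = pL ≈ 0.315843 × 2129 = 672.429747 ≈ 672.

672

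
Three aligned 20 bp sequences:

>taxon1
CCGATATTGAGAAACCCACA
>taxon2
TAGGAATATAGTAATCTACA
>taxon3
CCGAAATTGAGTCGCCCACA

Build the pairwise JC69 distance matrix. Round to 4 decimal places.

d(taxon1,taxon2) = 0.6872, d(taxon1,taxon3) = 0.2326, d(taxon2,taxon3) = 0.6872

taxon1–taxon2: 9/20 sites differ → p = 0.45, d = −0.75 ln(1 − 0.6) = 0.687218 ≈ 0.6872.
taxon1–taxon3: 4/20 sites differ → p = 0.2, d = −0.75 ln(1 − 0.266667) = 0.232617 ≈ 0.2326.
taxon2–taxon3: 9/20 sites differ → p = 0.45, d = −0.75 ln(1 − 0.6) = 0.687218 ≈ 0.6872.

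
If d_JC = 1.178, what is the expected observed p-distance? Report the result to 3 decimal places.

0.594

p = (3/4)(1 − e^(−4d/3)) = 0.75 × (1 − e^(-1.570667)) = 0.75 × (1 − 0.207906) = 0.594071.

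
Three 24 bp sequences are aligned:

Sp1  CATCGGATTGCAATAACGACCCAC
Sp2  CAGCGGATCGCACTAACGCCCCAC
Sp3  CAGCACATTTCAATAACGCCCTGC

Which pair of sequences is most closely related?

Sp1–Sp2: 4/24 differ, p = 0.167, d = 0.188.
Sp1–Sp3: 7/24 differ, p = 0.292, d = 0.369.
Sp2–Sp3: 7/24 differ, p = 0.292, d = 0.369.
The smallest distance is between Sp1 and Sp2.

Sp1 and Sp2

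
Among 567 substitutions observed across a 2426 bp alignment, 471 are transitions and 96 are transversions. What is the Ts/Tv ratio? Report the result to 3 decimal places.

4.906

R = 471/96 = 4.90625 ≈ 4.906 (to 3 d.p.).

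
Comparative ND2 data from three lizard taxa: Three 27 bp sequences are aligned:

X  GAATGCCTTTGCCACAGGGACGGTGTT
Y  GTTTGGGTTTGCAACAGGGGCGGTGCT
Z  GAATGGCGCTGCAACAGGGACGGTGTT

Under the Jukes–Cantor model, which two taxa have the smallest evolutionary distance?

X–Y: 7/27 differ, p = 0.259, d = 0.318.
X–Z: 4/27 differ, p = 0.148, d = 0.165.
Y–Z: 7/27 differ, p = 0.259, d = 0.318.
The smallest distance is between X and Z.

X and Z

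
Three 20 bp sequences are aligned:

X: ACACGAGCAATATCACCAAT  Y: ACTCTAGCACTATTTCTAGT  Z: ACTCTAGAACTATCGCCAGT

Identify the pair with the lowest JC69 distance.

X–Y: 7/20 differ, p = 0.350, d = 0.471.
X–Z: 6/20 differ, p = 0.300, d = 0.383.
Y–Z: 4/20 differ, p = 0.200, d = 0.233.
The smallest distance is between Y and Z.

Y and Z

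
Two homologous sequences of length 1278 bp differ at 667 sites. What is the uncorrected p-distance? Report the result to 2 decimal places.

0.52

p = 667/1278 = 0.521909… ≈ 0.52 (to 2 d.p.).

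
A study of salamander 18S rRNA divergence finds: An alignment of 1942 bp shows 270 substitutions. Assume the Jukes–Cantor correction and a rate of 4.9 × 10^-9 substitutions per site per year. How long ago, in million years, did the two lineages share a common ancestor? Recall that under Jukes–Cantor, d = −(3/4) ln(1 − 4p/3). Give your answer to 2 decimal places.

p = 270/1942 ≈ 0.139032.
d = −(3/4) ln(1 − 4p/3) = −0.75 ln(1 − 0.185376) = −0.75 ln(0.814624)
  = −0.75 × (-0.205029) = 0.153772 substitutions/site.
Under a molecular clock d = 2μt, so t = d/(2μ) = 0.153772 / (2 × 4.9 × 10^-9) = 15.69 million years.

15.69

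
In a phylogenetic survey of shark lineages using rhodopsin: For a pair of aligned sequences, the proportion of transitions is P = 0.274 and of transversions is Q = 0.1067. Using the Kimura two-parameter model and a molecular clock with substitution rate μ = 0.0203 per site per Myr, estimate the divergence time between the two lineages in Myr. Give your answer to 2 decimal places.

Under the Kimura two-parameter model, d = −½ ln(1 − 2P − Q) − ¼ ln(1 − 2Q).
1 − 2P − Q = 0.3453, giving −½ ln(0.3453) = 0.531671.
1 − 2Q = 0.7866, giving −¼ ln(0.7866) = 0.060009.
d = 0.531671 + 0.060009 = 0.591680.
Under a molecular clock d = 2μt, so t = d/(2μ) = 0.591680 / (2 × 0.0203) = 14.57 Myr.

14.57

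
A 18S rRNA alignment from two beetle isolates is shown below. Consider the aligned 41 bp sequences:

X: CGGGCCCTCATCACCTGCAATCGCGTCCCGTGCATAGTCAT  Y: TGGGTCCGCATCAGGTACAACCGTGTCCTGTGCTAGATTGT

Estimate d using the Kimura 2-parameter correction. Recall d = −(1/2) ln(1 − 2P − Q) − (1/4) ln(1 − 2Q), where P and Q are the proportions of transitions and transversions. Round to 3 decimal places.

0.540

Of 41 sites, 10 differences are transitions and 5 are transversions, so P = 10/41 ≈ 0.243902 and Q = 5/41 ≈ 0.121951.
Under the Kimura two-parameter model, d = −½ ln(1 − 2P − Q) − ¼ ln(1 − 2Q).
1 − 2P − Q = 0.390245, giving −½ ln(0.390245) = 0.470490.
1 − 2Q = 0.756098, giving −¼ ln(0.756098) = 0.069896.
d = 0.470490 + 0.069896 = 0.540386.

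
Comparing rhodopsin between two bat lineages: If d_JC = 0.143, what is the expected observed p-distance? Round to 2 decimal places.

0.13

p = (3/4)(1 − e^(−4d/3)) = 0.75 × (1 − e^(-0.190667)) = 0.75 × (1 − 0.826408) = 0.130194.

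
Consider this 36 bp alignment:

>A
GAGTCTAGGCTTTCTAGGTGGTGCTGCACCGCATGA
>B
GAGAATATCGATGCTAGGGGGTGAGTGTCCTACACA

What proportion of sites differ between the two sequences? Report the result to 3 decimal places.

0.500

The sequences differ at 18 of 36 positions.
p = 18/36 = 0.500.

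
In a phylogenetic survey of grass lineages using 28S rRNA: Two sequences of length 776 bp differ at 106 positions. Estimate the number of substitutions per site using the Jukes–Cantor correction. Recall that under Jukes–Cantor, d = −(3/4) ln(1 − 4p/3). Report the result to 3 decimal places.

0.151

p = 106/776 ≈ 0.136598.
d = −(3/4) ln(1 − 4p/3) = −0.75 ln(1 − 0.182131) = −0.75 ln(0.817869)
  = −0.75 × (-0.201053) = 0.150790 substitutions/site.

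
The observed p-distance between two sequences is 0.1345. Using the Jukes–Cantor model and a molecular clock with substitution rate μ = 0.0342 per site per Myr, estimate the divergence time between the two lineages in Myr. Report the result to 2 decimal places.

2.17

d = −(3/4) ln(1 − 4p/3) = −0.75 ln(1 − 0.179333) = −0.75 ln(0.820667)
  = −0.75 × (-0.197638) = 0.148229 substitutions/site.
Under a molecular clock d = 2μt, so t = d/(2μ) = 0.148229 / (2 × 0.0342) = 2.17 Myr.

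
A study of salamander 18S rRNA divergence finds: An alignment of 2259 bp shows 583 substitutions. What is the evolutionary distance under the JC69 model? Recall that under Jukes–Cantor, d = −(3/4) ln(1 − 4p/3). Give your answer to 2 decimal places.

0.32

p = 583/2259 ≈ 0.258079.
d = −(3/4) ln(1 − 4p/3) = −0.75 ln(1 − 0.344105) = −0.75 ln(0.655895)
  = −0.75 × (-0.421755) = 0.316316 substitutions/site.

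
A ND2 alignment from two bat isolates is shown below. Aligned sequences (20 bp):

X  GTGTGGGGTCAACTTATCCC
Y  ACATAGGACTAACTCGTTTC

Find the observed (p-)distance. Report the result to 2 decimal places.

The sequences differ at 11 of 20 positions.
p = 11/20 = 0.55.

0.55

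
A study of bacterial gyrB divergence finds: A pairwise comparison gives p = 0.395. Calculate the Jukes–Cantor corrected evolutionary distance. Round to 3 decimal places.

0.561

d = −(3/4) ln(1 − 4p/3) = −0.75 ln(1 − 0.526667) = −0.75 ln(0.473333)
  = −0.75 × (-0.747956) = 0.560967 substitutions/site.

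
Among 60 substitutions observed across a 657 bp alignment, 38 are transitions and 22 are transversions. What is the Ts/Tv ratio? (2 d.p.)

R = 38/22 = 1.727272… ≈ 1.73 (to 2 d.p.).

1.73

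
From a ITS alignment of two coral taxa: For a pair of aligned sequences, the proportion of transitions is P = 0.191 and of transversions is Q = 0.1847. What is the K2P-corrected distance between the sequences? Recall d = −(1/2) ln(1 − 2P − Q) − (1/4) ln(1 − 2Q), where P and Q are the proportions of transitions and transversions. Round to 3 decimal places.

0.533

Under the Kimura two-parameter model, d = −½ ln(1 − 2P − Q) − ¼ ln(1 − 2Q).
1 − 2P − Q = 0.4333, giving −½ ln(0.4333) = 0.418162.
1 − 2Q = 0.6306, giving −¼ ln(0.6306) = 0.115271.
d = 0.418162 + 0.115271 = 0.533433.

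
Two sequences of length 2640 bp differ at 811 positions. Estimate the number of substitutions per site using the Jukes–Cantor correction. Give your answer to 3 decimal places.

p = 811/2640 ≈ 0.307197.
d = −(3/4) ln(1 − 4p/3) = −0.75 ln(1 − 0.409596) = −0.75 ln(0.590404)
  = −0.75 × (-0.526948) = 0.395211 substitutions/site.

0.395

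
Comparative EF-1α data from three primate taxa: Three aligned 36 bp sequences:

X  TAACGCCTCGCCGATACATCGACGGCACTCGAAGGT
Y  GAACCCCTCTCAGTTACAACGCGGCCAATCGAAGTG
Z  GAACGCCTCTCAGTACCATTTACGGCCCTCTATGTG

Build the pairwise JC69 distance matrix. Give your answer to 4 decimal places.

X–Y: 12/36 sites differ → p ≈ 0.333333, d = −0.75 ln(1 − 0.444444) = 0.440839 ≈ 0.4408.
X–Z: 13/36 sites differ → p ≈ 0.361111, d = −0.75 ln(1 − 0.481481) = 0.492584 ≈ 0.4926.
Y–Z: 13/36 sites differ → p ≈ 0.361111, d = −0.75 ln(1 − 0.481481) = 0.492584 ≈ 0.4926.

d(X,Y) = 0.4408, d(X,Z) = 0.4926, d(Y,Z) = 0.4926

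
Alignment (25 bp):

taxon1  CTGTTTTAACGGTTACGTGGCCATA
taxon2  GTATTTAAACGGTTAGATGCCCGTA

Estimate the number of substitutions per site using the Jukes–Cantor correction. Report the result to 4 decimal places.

The sequences differ at 7 of 25 sites (1, 3, 7, 16, 17, 20, 23), so p = 7/25 = 0.28.
d = −(3/4) ln(1 − 4p/3) = −0.75 ln(1 − 0.373333) = −0.75 ln(0.626667)
  = −0.75 × (-0.467340) = 0.350505 substitutions/site.

0.3505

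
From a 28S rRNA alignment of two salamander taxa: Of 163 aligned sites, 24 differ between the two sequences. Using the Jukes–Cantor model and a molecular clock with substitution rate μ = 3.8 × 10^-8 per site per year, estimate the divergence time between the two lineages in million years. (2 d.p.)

2.16

p = 24/163 ≈ 0.147239.
d = −(3/4) ln(1 − 4p/3) = −0.75 ln(1 − 0.196319) = −0.75 ln(0.803681)
  = −0.75 × (-0.218553) = 0.163915 substitutions/site.
Under a molecular clock d = 2μt, so t = d/(2μ) = 0.163915 / (2 × 3.8 × 10^-8) = 2.16 million years.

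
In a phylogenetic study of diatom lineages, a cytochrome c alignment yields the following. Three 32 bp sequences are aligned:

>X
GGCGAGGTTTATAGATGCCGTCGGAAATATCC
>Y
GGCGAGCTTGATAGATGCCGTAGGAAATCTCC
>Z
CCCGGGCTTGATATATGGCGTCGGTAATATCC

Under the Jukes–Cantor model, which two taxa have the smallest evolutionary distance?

X–Y: 4/32 differ, p = 0.125, d = 0.137.
X–Z: 8/32 differ, p = 0.250, d = 0.304.
Y–Z: 8/32 differ, p = 0.250, d = 0.304.
The smallest distance is between X and Y.

X and Y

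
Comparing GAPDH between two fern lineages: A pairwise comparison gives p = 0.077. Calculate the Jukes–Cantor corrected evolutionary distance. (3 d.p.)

d = −(3/4) ln(1 − 4p/3) = −0.75 ln(1 − 0.102667) = −0.75 ln(0.897333)
  = −0.75 × (-0.108328) = 0.081246 substitutions/site.

0.081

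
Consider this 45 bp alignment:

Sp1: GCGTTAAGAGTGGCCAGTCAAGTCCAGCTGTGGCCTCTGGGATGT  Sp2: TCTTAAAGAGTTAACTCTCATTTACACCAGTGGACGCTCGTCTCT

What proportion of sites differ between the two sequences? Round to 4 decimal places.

The sequences differ at 19 of 45 positions.
p = 19/45 = 0.422222… ≈ 0.4222 (to 4 d.p.).

0.4222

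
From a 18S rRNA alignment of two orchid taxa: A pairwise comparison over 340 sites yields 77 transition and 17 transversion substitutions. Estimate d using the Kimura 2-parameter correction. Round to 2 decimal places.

0.38

P = 77/340 ≈ 0.226471 and Q = 17/340 = 0.05.
Under the Kimura two-parameter model, d = −½ ln(1 − 2P − Q) − ¼ ln(1 − 2Q).
1 − 2P − Q = 0.497058, giving −½ ln(0.497058) = 0.349524.
1 − 2Q = 0.9, giving −¼ ln(0.9) = 0.026340.
d = 0.349524 + 0.026340 = 0.375864.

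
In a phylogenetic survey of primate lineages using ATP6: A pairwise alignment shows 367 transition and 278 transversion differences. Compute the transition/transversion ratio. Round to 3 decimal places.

1.320

R = 367/278 = 1.320143… ≈ 1.320 (to 3 d.p.).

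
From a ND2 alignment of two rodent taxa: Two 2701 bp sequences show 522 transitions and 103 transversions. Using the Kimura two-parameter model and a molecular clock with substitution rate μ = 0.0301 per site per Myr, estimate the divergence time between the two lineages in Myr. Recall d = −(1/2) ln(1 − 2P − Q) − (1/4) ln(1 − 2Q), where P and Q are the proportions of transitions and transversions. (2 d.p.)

4.92

P = 522/2701 ≈ 0.193262 and Q = 103/2701 ≈ 0.038134.
Under the Kimura two-parameter model, d = −½ ln(1 − 2P − Q) − ¼ ln(1 − 2Q).
1 − 2P − Q = 0.575342, giving −½ ln(0.575342) = 0.276395.
1 − 2Q = 0.923732, giving −¼ ln(0.923732) = 0.019833.
d = 0.276395 + 0.019833 = 0.296228.
Under a molecular clock d = 2μt, so t = d/(2μ) = 0.296228 / (2 × 0.0301) = 4.92 Myr.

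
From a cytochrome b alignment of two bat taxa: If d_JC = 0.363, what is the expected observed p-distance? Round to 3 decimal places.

p = (3/4)(1 − e^(−4d/3)) = 0.75 × (1 − e^(-0.484)) = 0.75 × (1 − 0.616313) = 0.287765.

0.288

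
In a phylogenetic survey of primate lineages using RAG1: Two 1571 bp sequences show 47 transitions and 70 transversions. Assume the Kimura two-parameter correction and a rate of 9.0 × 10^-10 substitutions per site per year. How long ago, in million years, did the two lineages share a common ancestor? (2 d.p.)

P = 47/1571 ≈ 0.029917 and Q = 70/1571 ≈ 0.044558.
Under the Kimura two-parameter model, d = −½ ln(1 − 2P − Q) − ¼ ln(1 − 2Q).
1 − 2P − Q = 0.895608, giving −½ ln(0.895608) = 0.055126.
1 − 2Q = 0.910884, giving −¼ ln(0.910884) = 0.023335.
d = 0.055126 + 0.023335 = 0.078461.
Under a molecular clock d = 2μt, so t = d/(2μ) = 0.078461 / (2 × 9.0 × 10^-10) = 43.59 million years.

43.59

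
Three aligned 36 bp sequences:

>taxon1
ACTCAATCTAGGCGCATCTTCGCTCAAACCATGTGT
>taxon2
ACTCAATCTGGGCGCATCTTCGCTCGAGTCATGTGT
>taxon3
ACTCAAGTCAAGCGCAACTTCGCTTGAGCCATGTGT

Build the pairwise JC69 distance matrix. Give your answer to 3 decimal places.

d(taxon1,taxon2) = 0.120, d(taxon1,taxon3) = 0.264, d(taxon2,taxon3) = 0.264

taxon1–taxon2: 4/36 sites differ → p ≈ 0.111111, d = −0.75 ln(1 − 0.148148) = 0.120257 ≈ 0.120.
taxon1–taxon3: 8/36 sites differ → p ≈ 0.222222, d = −0.75 ln(1 − 0.296296) = 0.263548 ≈ 0.264.
taxon2–taxon3: 8/36 sites differ → p ≈ 0.222222, d = −0.75 ln(1 − 0.296296) = 0.263548 ≈ 0.264.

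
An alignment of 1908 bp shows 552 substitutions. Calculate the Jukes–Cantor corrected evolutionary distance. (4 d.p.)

p = 552/1908 ≈ 0.289308.
d = −(3/4) ln(1 − 4p/3) = −0.75 ln(1 − 0.385744) = −0.75 ln(0.614256)
  = −0.75 × (-0.487343) = 0.365507 substitutions/site.

0.3655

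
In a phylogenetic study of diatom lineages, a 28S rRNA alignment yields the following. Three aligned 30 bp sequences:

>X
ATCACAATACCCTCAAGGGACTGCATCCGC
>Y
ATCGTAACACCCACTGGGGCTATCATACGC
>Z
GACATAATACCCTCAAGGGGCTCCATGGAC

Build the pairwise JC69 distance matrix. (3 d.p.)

d(X,Y) = 0.503, d(X,Z) = 0.330, d(Y,Z) = 0.730

X–Y: 11/30 sites differ → p ≈ 0.366667, d = −0.75 ln(1 − 0.488889) = 0.503376 ≈ 0.503.
X–Z: 8/30 sites differ → p ≈ 0.266667, d = −0.75 ln(1 − 0.355556) = 0.329526 ≈ 0.330.
Y–Z: 14/30 sites differ → p ≈ 0.466667, d = −0.75 ln(1 − 0.622223) = 0.730088 ≈ 0.730.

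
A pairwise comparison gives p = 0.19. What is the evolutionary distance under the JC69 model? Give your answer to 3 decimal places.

d = −(3/4) ln(1 − 4p/3) = −0.75 ln(1 − 0.253333) = −0.75 ln(0.746667)
  = −0.75 × (-0.292136) = 0.219102 substitutions/site.

0.219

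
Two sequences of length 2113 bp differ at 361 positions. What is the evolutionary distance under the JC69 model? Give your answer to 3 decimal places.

p = 361/2113 ≈ 0.170847.
d = −(3/4) ln(1 − 4p/3) = −0.75 ln(1 − 0.227796) = −0.75 ln(0.772204)
  = −0.75 × (-0.258507) = 0.193880 substitutions/site.

0.194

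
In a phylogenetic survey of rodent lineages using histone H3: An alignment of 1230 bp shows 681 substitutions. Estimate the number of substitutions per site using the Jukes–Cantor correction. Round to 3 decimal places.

p = 681/1230 ≈ 0.553659.
d = −(3/4) ln(1 − 4p/3) = −0.75 ln(1 − 0.738212) = −0.75 ln(0.261788)
  = −0.75 × (-1.340220) = 1.005165 substitutions/site.

1.005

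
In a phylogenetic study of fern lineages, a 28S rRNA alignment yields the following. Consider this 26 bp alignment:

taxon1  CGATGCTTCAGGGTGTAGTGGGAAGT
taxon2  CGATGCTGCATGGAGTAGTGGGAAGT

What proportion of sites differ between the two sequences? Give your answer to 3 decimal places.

The sequences differ at 3 of 26 positions (sites 8, 11, 14).
p = 3/26 = 0.115384… ≈ 0.115 (to 3 d.p.).

0.115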